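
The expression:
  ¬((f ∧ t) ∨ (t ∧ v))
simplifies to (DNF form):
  (¬f ∧ ¬v) ∨ ¬t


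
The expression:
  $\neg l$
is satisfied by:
  {l: False}


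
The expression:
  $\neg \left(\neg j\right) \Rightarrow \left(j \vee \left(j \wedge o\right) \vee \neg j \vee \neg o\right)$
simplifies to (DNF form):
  $\text{True}$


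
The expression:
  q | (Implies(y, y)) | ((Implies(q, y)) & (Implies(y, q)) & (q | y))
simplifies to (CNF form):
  True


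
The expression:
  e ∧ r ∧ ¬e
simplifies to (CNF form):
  False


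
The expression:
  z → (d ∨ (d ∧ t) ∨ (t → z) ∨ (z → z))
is always true.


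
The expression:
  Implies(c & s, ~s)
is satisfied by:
  {s: False, c: False}
  {c: True, s: False}
  {s: True, c: False}


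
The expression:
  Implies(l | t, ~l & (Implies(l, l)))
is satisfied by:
  {l: False}


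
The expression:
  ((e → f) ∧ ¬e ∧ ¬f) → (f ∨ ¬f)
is always true.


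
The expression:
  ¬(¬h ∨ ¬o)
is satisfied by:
  {h: True, o: True}


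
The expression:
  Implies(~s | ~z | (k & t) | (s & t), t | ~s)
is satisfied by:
  {t: True, z: True, s: False}
  {t: True, s: False, z: False}
  {z: True, s: False, t: False}
  {z: False, s: False, t: False}
  {t: True, z: True, s: True}
  {t: True, s: True, z: False}
  {z: True, s: True, t: False}


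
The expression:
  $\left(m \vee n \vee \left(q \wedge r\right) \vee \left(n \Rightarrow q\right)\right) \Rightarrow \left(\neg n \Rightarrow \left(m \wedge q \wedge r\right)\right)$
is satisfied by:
  {n: True, m: True, q: True, r: True}
  {n: True, m: True, q: True, r: False}
  {n: True, m: True, r: True, q: False}
  {n: True, m: True, r: False, q: False}
  {n: True, q: True, r: True, m: False}
  {n: True, q: True, r: False, m: False}
  {n: True, q: False, r: True, m: False}
  {n: True, q: False, r: False, m: False}
  {m: True, q: True, r: True, n: False}


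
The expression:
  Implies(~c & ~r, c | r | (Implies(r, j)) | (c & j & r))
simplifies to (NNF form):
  True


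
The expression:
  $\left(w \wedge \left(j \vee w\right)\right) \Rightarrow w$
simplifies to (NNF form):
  $\text{True}$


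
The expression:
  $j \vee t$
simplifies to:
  $j \vee t$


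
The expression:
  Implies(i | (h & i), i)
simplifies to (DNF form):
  True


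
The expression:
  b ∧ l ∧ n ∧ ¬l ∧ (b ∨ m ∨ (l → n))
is never true.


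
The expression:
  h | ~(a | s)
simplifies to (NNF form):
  h | (~a & ~s)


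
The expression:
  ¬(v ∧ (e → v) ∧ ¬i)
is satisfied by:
  {i: True, v: False}
  {v: False, i: False}
  {v: True, i: True}


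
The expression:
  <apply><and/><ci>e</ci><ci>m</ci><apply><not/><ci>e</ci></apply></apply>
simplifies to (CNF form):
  <false/>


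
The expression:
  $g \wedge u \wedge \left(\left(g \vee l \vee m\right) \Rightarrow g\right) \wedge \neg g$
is never true.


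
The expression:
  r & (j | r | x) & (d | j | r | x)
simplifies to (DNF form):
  r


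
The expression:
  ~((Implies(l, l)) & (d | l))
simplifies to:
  ~d & ~l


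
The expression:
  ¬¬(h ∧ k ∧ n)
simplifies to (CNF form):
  h ∧ k ∧ n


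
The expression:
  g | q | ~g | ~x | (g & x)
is always true.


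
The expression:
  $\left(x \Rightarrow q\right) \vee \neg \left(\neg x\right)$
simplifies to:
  $\text{True}$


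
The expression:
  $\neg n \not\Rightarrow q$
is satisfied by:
  {n: False, q: False}


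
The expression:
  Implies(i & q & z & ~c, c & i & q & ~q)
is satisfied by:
  {c: True, q: False, z: False, i: False}
  {c: False, q: False, z: False, i: False}
  {i: True, c: True, q: False, z: False}
  {i: True, c: False, q: False, z: False}
  {z: True, c: True, q: False, i: False}
  {z: True, c: False, q: False, i: False}
  {i: True, z: True, c: True, q: False}
  {i: True, z: True, c: False, q: False}
  {q: True, c: True, i: False, z: False}
  {q: True, c: False, i: False, z: False}
  {i: True, q: True, c: True, z: False}
  {i: True, q: True, c: False, z: False}
  {z: True, q: True, c: True, i: False}
  {z: True, q: True, c: False, i: False}
  {z: True, q: True, i: True, c: True}


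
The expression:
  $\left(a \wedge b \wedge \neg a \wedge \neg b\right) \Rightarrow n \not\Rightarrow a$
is always true.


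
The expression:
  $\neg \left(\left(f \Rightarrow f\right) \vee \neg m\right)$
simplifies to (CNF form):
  $\text{False}$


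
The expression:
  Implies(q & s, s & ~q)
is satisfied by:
  {s: False, q: False}
  {q: True, s: False}
  {s: True, q: False}


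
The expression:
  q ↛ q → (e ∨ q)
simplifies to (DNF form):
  True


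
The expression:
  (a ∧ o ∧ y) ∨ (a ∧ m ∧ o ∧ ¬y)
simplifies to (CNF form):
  a ∧ o ∧ (m ∨ y)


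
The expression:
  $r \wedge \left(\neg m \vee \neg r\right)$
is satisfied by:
  {r: True, m: False}


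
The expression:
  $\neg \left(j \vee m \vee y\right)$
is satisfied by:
  {y: False, j: False, m: False}


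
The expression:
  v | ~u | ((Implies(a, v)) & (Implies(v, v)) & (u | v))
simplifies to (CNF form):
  v | ~a | ~u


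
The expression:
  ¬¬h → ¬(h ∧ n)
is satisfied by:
  {h: False, n: False}
  {n: True, h: False}
  {h: True, n: False}


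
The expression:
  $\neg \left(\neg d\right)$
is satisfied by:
  {d: True}


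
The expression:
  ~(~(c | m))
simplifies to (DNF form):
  c | m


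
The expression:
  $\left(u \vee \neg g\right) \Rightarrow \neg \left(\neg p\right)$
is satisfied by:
  {g: True, p: True, u: False}
  {p: True, u: False, g: False}
  {g: True, p: True, u: True}
  {p: True, u: True, g: False}
  {g: True, u: False, p: False}


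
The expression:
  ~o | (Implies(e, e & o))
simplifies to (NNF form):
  True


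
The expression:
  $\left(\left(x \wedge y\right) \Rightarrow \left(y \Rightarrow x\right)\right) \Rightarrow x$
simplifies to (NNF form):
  $x$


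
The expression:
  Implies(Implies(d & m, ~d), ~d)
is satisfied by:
  {m: True, d: False}
  {d: False, m: False}
  {d: True, m: True}


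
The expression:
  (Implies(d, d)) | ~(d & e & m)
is always true.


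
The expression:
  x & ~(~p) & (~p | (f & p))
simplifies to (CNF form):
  f & p & x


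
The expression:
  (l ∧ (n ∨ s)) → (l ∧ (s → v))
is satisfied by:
  {v: True, l: False, s: False}
  {l: False, s: False, v: False}
  {s: True, v: True, l: False}
  {s: True, l: False, v: False}
  {v: True, l: True, s: False}
  {l: True, v: False, s: False}
  {s: True, l: True, v: True}


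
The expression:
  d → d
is always true.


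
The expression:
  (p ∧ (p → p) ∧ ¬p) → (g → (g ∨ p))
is always true.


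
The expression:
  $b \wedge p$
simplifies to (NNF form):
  $b \wedge p$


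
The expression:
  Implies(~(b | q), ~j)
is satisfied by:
  {b: True, q: True, j: False}
  {b: True, q: False, j: False}
  {q: True, b: False, j: False}
  {b: False, q: False, j: False}
  {j: True, b: True, q: True}
  {j: True, b: True, q: False}
  {j: True, q: True, b: False}


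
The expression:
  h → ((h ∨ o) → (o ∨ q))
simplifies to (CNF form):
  o ∨ q ∨ ¬h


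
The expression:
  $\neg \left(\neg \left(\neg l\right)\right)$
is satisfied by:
  {l: False}


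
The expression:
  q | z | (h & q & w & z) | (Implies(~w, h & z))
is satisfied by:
  {q: True, z: True, w: True}
  {q: True, z: True, w: False}
  {q: True, w: True, z: False}
  {q: True, w: False, z: False}
  {z: True, w: True, q: False}
  {z: True, w: False, q: False}
  {w: True, z: False, q: False}


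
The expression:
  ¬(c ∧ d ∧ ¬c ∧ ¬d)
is always true.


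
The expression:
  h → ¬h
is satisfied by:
  {h: False}


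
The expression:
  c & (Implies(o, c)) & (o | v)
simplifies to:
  c & (o | v)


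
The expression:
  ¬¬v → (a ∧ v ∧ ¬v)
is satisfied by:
  {v: False}


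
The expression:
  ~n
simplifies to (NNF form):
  ~n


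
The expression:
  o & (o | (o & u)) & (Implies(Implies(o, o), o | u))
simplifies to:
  o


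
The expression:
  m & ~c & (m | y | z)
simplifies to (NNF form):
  m & ~c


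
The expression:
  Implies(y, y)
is always true.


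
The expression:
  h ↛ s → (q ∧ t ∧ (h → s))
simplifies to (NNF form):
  s ∨ ¬h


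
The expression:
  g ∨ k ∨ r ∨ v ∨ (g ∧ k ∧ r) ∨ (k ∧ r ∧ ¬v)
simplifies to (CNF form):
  g ∨ k ∨ r ∨ v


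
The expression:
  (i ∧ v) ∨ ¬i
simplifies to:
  v ∨ ¬i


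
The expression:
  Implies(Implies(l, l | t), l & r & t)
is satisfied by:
  {t: True, r: True, l: True}


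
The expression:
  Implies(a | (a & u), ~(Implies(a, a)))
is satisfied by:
  {a: False}


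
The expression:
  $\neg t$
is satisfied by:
  {t: False}


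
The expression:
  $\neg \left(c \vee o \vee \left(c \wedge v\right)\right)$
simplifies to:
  $\neg c \wedge \neg o$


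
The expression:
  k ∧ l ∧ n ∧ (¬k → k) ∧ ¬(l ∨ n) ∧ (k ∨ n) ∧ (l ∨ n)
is never true.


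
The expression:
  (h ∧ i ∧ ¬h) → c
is always true.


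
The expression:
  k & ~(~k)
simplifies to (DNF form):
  k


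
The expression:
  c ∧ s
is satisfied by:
  {c: True, s: True}


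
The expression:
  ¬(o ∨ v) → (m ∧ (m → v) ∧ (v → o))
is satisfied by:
  {o: True, v: True}
  {o: True, v: False}
  {v: True, o: False}


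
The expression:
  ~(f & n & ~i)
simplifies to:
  i | ~f | ~n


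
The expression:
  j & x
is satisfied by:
  {j: True, x: True}


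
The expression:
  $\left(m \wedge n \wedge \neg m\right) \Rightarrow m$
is always true.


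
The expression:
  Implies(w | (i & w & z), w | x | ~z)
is always true.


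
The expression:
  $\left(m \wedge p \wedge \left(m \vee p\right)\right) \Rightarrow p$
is always true.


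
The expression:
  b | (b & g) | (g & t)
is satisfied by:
  {b: True, t: True, g: True}
  {b: True, t: True, g: False}
  {b: True, g: True, t: False}
  {b: True, g: False, t: False}
  {t: True, g: True, b: False}


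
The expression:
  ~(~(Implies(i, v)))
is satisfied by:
  {v: True, i: False}
  {i: False, v: False}
  {i: True, v: True}


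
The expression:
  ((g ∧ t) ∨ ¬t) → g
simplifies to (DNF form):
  g ∨ t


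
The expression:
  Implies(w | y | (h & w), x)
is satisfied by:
  {x: True, y: False, w: False}
  {x: True, w: True, y: False}
  {x: True, y: True, w: False}
  {x: True, w: True, y: True}
  {w: False, y: False, x: False}


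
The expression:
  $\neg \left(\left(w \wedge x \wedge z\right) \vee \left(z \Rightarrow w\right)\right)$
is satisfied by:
  {z: True, w: False}


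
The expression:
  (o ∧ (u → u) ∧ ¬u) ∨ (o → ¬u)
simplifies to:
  ¬o ∨ ¬u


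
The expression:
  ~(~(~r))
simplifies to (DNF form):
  ~r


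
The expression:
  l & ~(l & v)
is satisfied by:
  {l: True, v: False}


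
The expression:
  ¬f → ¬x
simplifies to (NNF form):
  f ∨ ¬x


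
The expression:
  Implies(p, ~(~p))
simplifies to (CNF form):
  True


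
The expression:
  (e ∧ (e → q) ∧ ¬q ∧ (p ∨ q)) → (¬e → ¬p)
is always true.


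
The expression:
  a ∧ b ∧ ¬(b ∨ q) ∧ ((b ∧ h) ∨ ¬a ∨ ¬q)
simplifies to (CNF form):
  False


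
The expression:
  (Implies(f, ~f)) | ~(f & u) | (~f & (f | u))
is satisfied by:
  {u: False, f: False}
  {f: True, u: False}
  {u: True, f: False}


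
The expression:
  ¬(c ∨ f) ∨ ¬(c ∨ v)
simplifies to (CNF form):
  ¬c ∧ (¬f ∨ ¬v)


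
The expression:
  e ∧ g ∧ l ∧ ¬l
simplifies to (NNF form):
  False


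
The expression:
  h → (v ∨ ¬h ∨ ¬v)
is always true.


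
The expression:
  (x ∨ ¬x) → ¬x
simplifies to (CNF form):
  ¬x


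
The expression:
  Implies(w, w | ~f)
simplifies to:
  True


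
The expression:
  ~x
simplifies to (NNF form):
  ~x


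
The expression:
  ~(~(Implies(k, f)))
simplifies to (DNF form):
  f | ~k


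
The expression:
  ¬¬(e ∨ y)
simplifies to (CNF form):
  e ∨ y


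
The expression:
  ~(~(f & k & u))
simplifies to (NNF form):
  f & k & u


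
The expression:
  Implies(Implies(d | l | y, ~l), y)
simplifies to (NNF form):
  l | y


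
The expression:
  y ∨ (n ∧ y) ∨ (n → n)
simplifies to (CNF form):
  True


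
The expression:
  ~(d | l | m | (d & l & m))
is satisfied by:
  {d: False, l: False, m: False}


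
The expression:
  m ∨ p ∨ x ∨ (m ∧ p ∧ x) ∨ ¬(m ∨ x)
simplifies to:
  True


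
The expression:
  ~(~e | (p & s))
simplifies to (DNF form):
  (e & ~p) | (e & ~s)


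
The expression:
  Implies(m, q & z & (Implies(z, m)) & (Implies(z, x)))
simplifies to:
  ~m | (q & x & z)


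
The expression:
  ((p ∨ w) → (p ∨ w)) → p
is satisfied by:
  {p: True}


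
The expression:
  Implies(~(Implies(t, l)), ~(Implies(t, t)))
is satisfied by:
  {l: True, t: False}
  {t: False, l: False}
  {t: True, l: True}


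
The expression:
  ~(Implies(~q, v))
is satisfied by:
  {q: False, v: False}


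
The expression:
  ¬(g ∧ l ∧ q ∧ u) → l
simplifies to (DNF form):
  l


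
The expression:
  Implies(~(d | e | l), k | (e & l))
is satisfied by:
  {d: True, k: True, l: True, e: True}
  {d: True, k: True, l: True, e: False}
  {d: True, k: True, e: True, l: False}
  {d: True, k: True, e: False, l: False}
  {d: True, l: True, e: True, k: False}
  {d: True, l: True, e: False, k: False}
  {d: True, l: False, e: True, k: False}
  {d: True, l: False, e: False, k: False}
  {k: True, l: True, e: True, d: False}
  {k: True, l: True, e: False, d: False}
  {k: True, e: True, l: False, d: False}
  {k: True, e: False, l: False, d: False}
  {l: True, e: True, k: False, d: False}
  {l: True, k: False, e: False, d: False}
  {e: True, k: False, l: False, d: False}


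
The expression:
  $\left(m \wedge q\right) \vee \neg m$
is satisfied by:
  {q: True, m: False}
  {m: False, q: False}
  {m: True, q: True}


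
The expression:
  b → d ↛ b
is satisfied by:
  {b: False}


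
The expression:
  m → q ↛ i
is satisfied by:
  {q: True, m: False, i: False}
  {q: False, m: False, i: False}
  {i: True, q: True, m: False}
  {i: True, q: False, m: False}
  {m: True, q: True, i: False}


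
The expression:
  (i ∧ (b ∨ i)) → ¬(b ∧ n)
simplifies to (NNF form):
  ¬b ∨ ¬i ∨ ¬n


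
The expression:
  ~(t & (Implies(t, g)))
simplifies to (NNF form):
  ~g | ~t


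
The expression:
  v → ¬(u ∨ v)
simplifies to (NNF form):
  ¬v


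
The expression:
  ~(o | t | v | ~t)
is never true.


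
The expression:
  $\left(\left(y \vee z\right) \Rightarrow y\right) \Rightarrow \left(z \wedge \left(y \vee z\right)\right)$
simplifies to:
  $z$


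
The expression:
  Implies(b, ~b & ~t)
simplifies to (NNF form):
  ~b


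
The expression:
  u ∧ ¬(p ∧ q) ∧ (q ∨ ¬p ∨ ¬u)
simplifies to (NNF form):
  u ∧ ¬p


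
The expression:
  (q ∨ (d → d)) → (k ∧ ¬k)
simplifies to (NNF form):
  False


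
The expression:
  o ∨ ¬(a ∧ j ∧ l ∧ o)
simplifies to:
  True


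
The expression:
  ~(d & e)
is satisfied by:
  {e: False, d: False}
  {d: True, e: False}
  {e: True, d: False}


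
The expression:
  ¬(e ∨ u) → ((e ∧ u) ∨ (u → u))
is always true.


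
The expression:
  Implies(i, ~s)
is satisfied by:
  {s: False, i: False}
  {i: True, s: False}
  {s: True, i: False}


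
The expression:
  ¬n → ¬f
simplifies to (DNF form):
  n ∨ ¬f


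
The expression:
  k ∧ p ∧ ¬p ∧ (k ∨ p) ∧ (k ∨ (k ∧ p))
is never true.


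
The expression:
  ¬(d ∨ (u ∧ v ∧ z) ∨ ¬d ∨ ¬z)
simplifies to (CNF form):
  False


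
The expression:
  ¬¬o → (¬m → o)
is always true.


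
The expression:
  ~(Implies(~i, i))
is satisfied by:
  {i: False}


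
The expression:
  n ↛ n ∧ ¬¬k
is never true.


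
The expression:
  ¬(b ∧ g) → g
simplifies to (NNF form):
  g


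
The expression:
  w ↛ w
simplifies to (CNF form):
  False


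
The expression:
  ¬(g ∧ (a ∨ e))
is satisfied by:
  {e: False, g: False, a: False}
  {a: True, e: False, g: False}
  {e: True, a: False, g: False}
  {a: True, e: True, g: False}
  {g: True, a: False, e: False}


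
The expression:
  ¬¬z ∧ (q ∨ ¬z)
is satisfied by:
  {z: True, q: True}


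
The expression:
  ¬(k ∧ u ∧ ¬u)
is always true.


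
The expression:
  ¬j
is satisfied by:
  {j: False}


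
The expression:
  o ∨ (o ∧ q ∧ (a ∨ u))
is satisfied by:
  {o: True}


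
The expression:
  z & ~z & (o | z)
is never true.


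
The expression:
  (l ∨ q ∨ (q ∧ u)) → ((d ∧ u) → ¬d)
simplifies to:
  (¬l ∧ ¬q) ∨ ¬d ∨ ¬u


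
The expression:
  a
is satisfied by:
  {a: True}


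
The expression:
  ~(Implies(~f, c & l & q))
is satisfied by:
  {l: False, c: False, f: False, q: False}
  {q: True, l: False, c: False, f: False}
  {c: True, q: False, l: False, f: False}
  {q: True, c: True, l: False, f: False}
  {l: True, q: False, c: False, f: False}
  {q: True, l: True, c: False, f: False}
  {c: True, l: True, q: False, f: False}


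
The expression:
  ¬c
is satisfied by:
  {c: False}


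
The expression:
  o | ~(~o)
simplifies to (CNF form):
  o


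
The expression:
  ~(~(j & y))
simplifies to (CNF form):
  j & y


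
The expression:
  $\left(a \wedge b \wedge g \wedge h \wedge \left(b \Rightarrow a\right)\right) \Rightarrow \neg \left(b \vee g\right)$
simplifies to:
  $\neg a \vee \neg b \vee \neg g \vee \neg h$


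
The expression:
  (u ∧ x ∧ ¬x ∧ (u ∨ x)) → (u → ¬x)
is always true.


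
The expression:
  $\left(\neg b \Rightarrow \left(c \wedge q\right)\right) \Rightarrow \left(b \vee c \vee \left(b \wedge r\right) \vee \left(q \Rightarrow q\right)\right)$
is always true.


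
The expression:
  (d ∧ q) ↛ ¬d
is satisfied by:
  {d: True, q: True}


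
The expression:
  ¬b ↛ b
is always true.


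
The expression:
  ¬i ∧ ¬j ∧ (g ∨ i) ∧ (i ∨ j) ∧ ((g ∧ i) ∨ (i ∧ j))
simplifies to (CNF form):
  False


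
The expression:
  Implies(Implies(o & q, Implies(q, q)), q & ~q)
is never true.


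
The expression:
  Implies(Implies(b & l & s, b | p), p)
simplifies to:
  p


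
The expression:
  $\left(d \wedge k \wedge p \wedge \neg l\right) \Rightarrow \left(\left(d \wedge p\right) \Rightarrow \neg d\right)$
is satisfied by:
  {l: True, p: False, k: False, d: False}
  {l: False, p: False, k: False, d: False}
  {d: True, l: True, p: False, k: False}
  {d: True, l: False, p: False, k: False}
  {l: True, k: True, d: False, p: False}
  {k: True, d: False, p: False, l: False}
  {d: True, k: True, l: True, p: False}
  {d: True, k: True, l: False, p: False}
  {l: True, p: True, d: False, k: False}
  {p: True, d: False, k: False, l: False}
  {l: True, d: True, p: True, k: False}
  {d: True, p: True, l: False, k: False}
  {l: True, k: True, p: True, d: False}
  {k: True, p: True, d: False, l: False}
  {d: True, k: True, p: True, l: True}


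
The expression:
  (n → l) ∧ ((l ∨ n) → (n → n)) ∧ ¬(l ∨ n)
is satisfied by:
  {n: False, l: False}


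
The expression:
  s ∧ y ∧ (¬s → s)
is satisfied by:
  {s: True, y: True}


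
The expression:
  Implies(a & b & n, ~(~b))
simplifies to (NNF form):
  True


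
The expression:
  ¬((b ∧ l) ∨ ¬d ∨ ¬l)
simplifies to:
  d ∧ l ∧ ¬b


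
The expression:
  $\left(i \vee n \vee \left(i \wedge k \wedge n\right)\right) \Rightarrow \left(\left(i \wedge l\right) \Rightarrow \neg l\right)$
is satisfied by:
  {l: False, i: False}
  {i: True, l: False}
  {l: True, i: False}


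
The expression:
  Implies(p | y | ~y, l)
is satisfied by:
  {l: True}


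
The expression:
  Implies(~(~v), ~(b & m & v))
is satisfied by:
  {m: False, b: False, v: False}
  {v: True, m: False, b: False}
  {b: True, m: False, v: False}
  {v: True, b: True, m: False}
  {m: True, v: False, b: False}
  {v: True, m: True, b: False}
  {b: True, m: True, v: False}


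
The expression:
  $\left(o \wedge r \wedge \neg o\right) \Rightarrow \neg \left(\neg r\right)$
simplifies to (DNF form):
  $\text{True}$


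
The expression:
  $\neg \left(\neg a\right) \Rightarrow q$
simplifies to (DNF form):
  $q \vee \neg a$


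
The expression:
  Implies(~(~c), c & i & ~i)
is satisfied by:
  {c: False}


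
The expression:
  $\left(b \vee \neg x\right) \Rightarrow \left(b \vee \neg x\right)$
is always true.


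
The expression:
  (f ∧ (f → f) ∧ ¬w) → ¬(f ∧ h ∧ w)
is always true.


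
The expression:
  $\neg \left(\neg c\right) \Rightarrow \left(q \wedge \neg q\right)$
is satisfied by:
  {c: False}


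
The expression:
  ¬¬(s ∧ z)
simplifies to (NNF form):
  s ∧ z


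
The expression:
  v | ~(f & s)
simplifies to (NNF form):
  v | ~f | ~s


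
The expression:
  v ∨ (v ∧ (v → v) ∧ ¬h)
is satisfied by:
  {v: True}


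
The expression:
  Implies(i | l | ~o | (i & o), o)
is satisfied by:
  {o: True}


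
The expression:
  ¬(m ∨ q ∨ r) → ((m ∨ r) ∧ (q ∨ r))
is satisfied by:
  {r: True, q: True, m: True}
  {r: True, q: True, m: False}
  {r: True, m: True, q: False}
  {r: True, m: False, q: False}
  {q: True, m: True, r: False}
  {q: True, m: False, r: False}
  {m: True, q: False, r: False}


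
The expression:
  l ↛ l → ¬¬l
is always true.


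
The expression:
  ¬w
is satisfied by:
  {w: False}


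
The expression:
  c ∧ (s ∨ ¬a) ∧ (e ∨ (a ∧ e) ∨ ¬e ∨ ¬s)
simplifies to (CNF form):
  c ∧ (s ∨ ¬a)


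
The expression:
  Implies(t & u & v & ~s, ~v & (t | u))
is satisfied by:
  {s: True, u: False, v: False, t: False}
  {s: False, u: False, v: False, t: False}
  {s: True, t: True, u: False, v: False}
  {t: True, s: False, u: False, v: False}
  {s: True, v: True, t: False, u: False}
  {v: True, t: False, u: False, s: False}
  {s: True, t: True, v: True, u: False}
  {t: True, v: True, s: False, u: False}
  {s: True, u: True, t: False, v: False}
  {u: True, t: False, v: False, s: False}
  {s: True, t: True, u: True, v: False}
  {t: True, u: True, s: False, v: False}
  {s: True, v: True, u: True, t: False}
  {v: True, u: True, t: False, s: False}
  {s: True, t: True, v: True, u: True}


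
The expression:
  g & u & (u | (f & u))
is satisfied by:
  {u: True, g: True}


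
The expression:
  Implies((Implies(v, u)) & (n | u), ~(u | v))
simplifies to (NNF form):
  ~u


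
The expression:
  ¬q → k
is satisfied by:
  {k: True, q: True}
  {k: True, q: False}
  {q: True, k: False}


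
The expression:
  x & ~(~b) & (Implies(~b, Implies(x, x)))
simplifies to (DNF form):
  b & x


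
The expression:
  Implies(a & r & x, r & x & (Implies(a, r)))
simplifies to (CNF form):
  True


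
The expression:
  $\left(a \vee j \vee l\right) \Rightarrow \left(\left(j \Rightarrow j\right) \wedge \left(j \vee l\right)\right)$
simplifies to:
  $j \vee l \vee \neg a$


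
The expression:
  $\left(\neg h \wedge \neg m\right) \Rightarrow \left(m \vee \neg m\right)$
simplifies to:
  $\text{True}$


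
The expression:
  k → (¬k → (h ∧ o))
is always true.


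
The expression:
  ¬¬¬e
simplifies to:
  ¬e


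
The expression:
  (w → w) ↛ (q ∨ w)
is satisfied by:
  {q: False, w: False}


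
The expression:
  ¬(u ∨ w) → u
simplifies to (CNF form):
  u ∨ w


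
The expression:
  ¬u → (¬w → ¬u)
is always true.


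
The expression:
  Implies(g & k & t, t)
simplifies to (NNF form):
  True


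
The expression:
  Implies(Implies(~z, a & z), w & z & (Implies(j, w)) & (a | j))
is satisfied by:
  {a: True, w: True, j: True, z: False}
  {a: True, w: True, j: False, z: False}
  {w: True, j: True, a: False, z: False}
  {w: True, a: False, j: False, z: False}
  {a: True, j: True, w: False, z: False}
  {a: True, j: False, w: False, z: False}
  {j: True, a: False, w: False, z: False}
  {a: False, j: False, w: False, z: False}
  {a: True, z: True, w: True, j: True}
  {a: True, z: True, w: True, j: False}
  {z: True, w: True, j: True, a: False}


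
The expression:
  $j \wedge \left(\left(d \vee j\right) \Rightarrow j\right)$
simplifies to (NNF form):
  $j$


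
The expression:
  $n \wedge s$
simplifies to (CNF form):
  $n \wedge s$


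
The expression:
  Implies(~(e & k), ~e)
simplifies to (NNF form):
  k | ~e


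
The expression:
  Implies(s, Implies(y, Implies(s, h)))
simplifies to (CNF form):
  h | ~s | ~y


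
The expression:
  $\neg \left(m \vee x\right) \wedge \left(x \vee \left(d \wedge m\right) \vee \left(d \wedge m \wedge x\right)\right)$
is never true.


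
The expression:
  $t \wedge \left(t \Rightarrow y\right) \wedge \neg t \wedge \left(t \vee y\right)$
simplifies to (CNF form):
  $\text{False}$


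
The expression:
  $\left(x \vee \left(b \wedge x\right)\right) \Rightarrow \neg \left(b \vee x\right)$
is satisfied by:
  {x: False}


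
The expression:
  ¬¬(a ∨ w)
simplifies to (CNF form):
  a ∨ w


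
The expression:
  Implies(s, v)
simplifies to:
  v | ~s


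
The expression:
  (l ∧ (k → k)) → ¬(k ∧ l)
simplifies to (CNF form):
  ¬k ∨ ¬l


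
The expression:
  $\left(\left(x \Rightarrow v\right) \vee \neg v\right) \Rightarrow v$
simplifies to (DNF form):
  $v$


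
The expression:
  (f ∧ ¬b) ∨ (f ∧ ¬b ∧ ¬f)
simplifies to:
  f ∧ ¬b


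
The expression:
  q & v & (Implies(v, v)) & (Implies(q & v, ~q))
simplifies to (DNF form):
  False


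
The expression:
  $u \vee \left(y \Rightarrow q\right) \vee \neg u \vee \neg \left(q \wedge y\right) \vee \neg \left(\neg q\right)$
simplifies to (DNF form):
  $\text{True}$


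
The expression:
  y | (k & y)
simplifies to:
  y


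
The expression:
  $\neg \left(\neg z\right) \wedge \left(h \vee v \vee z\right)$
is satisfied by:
  {z: True}


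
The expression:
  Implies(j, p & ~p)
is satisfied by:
  {j: False}


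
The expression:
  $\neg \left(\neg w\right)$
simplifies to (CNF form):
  $w$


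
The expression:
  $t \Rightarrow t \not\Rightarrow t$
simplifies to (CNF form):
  $\neg t$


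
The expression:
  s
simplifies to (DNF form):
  s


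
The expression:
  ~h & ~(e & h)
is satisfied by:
  {h: False}


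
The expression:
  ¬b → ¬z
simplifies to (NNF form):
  b ∨ ¬z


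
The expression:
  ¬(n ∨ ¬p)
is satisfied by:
  {p: True, n: False}


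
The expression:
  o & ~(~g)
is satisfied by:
  {g: True, o: True}


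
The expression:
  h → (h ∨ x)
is always true.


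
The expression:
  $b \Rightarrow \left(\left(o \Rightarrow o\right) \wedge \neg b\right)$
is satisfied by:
  {b: False}


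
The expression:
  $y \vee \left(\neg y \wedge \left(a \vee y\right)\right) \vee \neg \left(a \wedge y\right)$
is always true.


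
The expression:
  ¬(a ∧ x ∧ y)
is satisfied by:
  {x: False, y: False, a: False}
  {a: True, x: False, y: False}
  {y: True, x: False, a: False}
  {a: True, y: True, x: False}
  {x: True, a: False, y: False}
  {a: True, x: True, y: False}
  {y: True, x: True, a: False}


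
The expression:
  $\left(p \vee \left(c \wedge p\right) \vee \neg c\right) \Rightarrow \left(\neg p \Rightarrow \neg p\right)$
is always true.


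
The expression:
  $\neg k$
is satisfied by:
  {k: False}


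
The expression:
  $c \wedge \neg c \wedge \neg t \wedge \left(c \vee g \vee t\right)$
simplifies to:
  $\text{False}$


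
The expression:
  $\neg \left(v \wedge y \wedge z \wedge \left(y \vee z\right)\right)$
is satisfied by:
  {v: False, z: False, y: False}
  {y: True, v: False, z: False}
  {z: True, v: False, y: False}
  {y: True, z: True, v: False}
  {v: True, y: False, z: False}
  {y: True, v: True, z: False}
  {z: True, v: True, y: False}


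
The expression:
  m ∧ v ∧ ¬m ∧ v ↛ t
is never true.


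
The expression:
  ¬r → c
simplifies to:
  c ∨ r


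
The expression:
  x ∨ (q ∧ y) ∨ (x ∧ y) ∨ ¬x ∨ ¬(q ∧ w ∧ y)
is always true.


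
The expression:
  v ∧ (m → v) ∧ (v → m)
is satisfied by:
  {m: True, v: True}


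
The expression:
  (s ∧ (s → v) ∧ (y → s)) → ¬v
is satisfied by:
  {s: False, v: False}
  {v: True, s: False}
  {s: True, v: False}


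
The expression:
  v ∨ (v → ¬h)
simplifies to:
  True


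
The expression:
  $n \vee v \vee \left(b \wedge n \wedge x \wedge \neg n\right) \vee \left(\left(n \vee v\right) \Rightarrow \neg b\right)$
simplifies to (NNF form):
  $\text{True}$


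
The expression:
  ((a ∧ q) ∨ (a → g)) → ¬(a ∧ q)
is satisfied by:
  {q: False, a: False}
  {a: True, q: False}
  {q: True, a: False}


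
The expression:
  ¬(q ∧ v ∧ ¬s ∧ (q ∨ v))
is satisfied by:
  {s: True, v: False, q: False}
  {v: False, q: False, s: False}
  {s: True, q: True, v: False}
  {q: True, v: False, s: False}
  {s: True, v: True, q: False}
  {v: True, s: False, q: False}
  {s: True, q: True, v: True}


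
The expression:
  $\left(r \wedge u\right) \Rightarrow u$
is always true.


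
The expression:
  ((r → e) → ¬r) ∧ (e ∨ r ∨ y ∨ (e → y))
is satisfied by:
  {e: False, r: False}
  {r: True, e: False}
  {e: True, r: False}


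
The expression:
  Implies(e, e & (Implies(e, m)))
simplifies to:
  m | ~e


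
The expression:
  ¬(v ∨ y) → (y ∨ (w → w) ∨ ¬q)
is always true.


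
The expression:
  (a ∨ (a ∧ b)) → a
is always true.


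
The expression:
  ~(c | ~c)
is never true.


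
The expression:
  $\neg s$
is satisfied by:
  {s: False}


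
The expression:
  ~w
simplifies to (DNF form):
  ~w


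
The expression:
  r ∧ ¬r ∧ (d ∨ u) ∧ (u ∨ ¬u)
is never true.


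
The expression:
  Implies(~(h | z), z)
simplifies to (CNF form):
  h | z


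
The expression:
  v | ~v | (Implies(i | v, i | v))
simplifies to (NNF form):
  True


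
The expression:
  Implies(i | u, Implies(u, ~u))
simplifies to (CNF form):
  ~u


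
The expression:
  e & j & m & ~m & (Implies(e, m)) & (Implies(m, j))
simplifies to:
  False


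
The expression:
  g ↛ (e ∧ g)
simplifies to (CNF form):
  g ∧ ¬e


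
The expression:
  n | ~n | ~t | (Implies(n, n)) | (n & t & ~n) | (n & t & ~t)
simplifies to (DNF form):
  True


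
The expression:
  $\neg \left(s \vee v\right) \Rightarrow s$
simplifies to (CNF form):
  $s \vee v$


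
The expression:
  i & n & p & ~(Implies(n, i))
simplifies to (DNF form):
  False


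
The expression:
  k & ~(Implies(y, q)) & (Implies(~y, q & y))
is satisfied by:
  {k: True, y: True, q: False}


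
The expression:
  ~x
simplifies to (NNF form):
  ~x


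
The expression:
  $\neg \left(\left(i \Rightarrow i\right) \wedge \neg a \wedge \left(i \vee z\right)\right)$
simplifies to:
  $a \vee \left(\neg i \wedge \neg z\right)$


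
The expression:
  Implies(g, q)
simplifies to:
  q | ~g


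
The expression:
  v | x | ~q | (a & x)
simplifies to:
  v | x | ~q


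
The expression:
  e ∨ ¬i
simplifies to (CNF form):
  e ∨ ¬i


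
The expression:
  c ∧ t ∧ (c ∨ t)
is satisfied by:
  {t: True, c: True}


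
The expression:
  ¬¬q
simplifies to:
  q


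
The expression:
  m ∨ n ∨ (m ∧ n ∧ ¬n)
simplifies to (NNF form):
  m ∨ n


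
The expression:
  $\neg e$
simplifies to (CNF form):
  $\neg e$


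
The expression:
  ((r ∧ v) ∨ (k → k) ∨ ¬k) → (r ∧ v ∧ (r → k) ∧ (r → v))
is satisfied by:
  {r: True, k: True, v: True}


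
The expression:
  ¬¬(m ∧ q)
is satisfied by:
  {m: True, q: True}


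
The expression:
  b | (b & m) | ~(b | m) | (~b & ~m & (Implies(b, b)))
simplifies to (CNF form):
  b | ~m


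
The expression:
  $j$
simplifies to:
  $j$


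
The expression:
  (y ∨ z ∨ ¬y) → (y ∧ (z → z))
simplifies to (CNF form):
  y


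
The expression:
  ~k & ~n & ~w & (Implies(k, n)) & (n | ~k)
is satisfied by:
  {n: False, w: False, k: False}


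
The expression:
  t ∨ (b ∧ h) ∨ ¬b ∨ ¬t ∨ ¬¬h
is always true.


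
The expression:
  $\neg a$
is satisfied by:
  {a: False}


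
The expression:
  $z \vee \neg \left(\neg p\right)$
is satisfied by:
  {z: True, p: True}
  {z: True, p: False}
  {p: True, z: False}


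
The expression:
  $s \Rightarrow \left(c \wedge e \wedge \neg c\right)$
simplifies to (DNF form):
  $\neg s$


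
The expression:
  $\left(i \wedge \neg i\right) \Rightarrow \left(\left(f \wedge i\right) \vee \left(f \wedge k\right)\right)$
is always true.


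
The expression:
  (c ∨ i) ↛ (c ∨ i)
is never true.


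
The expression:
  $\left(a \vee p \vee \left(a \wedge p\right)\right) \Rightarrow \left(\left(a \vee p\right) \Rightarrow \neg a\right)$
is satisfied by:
  {a: False}


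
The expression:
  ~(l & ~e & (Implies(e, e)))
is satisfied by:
  {e: True, l: False}
  {l: False, e: False}
  {l: True, e: True}


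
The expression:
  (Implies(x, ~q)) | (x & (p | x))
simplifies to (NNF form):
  True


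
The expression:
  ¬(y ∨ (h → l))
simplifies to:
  h ∧ ¬l ∧ ¬y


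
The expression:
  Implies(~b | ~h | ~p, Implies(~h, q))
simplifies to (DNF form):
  h | q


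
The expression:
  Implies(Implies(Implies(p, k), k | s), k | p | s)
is always true.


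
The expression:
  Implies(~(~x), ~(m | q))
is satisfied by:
  {m: False, x: False, q: False}
  {q: True, m: False, x: False}
  {m: True, q: False, x: False}
  {q: True, m: True, x: False}
  {x: True, q: False, m: False}


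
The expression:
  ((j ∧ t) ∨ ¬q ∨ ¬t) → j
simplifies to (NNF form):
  j ∨ (q ∧ t)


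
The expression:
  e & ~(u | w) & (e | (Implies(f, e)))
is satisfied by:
  {e: True, u: False, w: False}


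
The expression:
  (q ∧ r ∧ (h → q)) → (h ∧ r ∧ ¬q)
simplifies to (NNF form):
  ¬q ∨ ¬r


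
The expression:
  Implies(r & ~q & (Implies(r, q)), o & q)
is always true.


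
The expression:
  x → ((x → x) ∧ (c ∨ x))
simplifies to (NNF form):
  True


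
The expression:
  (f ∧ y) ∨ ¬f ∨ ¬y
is always true.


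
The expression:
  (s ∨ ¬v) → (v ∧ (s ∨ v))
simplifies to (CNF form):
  v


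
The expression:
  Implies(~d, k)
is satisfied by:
  {d: True, k: True}
  {d: True, k: False}
  {k: True, d: False}


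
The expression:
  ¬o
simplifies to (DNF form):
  ¬o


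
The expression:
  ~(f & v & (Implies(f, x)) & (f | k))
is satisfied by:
  {v: False, x: False, f: False}
  {f: True, v: False, x: False}
  {x: True, v: False, f: False}
  {f: True, x: True, v: False}
  {v: True, f: False, x: False}
  {f: True, v: True, x: False}
  {x: True, v: True, f: False}


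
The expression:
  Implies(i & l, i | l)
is always true.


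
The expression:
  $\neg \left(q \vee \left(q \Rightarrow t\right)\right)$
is never true.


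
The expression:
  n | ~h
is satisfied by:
  {n: True, h: False}
  {h: False, n: False}
  {h: True, n: True}


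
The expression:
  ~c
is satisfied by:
  {c: False}


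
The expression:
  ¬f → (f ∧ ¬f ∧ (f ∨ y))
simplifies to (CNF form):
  f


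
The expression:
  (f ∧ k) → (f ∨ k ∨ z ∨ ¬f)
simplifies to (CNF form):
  True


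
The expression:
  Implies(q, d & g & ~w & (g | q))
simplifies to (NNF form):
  ~q | (d & g & ~w)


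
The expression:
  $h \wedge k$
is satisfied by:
  {h: True, k: True}


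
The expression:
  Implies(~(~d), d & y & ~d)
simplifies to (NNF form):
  ~d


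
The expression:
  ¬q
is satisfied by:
  {q: False}


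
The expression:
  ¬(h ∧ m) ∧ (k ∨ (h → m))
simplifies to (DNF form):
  (k ∧ ¬m) ∨ ¬h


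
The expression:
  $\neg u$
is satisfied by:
  {u: False}


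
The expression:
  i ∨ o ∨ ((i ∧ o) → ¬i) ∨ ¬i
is always true.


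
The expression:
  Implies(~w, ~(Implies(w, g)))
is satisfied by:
  {w: True}


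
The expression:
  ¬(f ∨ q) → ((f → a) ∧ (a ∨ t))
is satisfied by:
  {t: True, a: True, q: True, f: True}
  {t: True, a: True, q: True, f: False}
  {t: True, a: True, f: True, q: False}
  {t: True, a: True, f: False, q: False}
  {t: True, q: True, f: True, a: False}
  {t: True, q: True, f: False, a: False}
  {t: True, q: False, f: True, a: False}
  {t: True, q: False, f: False, a: False}
  {a: True, q: True, f: True, t: False}
  {a: True, q: True, f: False, t: False}
  {a: True, f: True, q: False, t: False}
  {a: True, f: False, q: False, t: False}
  {q: True, f: True, a: False, t: False}
  {q: True, a: False, f: False, t: False}
  {f: True, a: False, q: False, t: False}


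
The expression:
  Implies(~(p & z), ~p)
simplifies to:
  z | ~p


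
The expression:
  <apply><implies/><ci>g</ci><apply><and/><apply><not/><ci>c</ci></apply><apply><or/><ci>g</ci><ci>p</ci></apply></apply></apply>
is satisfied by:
  {g: False, c: False}
  {c: True, g: False}
  {g: True, c: False}


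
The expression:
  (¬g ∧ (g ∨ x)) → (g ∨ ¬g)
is always true.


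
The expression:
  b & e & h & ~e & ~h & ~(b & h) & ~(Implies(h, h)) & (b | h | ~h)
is never true.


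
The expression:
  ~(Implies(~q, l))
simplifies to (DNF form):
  ~l & ~q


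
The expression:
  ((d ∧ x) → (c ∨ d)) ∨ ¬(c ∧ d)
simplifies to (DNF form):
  True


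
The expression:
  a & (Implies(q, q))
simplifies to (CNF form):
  a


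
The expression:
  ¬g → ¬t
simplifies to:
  g ∨ ¬t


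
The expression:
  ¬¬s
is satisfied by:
  {s: True}


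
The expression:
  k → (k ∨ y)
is always true.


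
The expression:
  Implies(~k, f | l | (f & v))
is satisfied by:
  {k: True, l: True, f: True}
  {k: True, l: True, f: False}
  {k: True, f: True, l: False}
  {k: True, f: False, l: False}
  {l: True, f: True, k: False}
  {l: True, f: False, k: False}
  {f: True, l: False, k: False}


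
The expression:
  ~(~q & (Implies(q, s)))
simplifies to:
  q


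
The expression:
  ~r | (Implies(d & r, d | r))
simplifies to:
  True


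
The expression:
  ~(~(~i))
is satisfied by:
  {i: False}


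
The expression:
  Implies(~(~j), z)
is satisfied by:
  {z: True, j: False}
  {j: False, z: False}
  {j: True, z: True}
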